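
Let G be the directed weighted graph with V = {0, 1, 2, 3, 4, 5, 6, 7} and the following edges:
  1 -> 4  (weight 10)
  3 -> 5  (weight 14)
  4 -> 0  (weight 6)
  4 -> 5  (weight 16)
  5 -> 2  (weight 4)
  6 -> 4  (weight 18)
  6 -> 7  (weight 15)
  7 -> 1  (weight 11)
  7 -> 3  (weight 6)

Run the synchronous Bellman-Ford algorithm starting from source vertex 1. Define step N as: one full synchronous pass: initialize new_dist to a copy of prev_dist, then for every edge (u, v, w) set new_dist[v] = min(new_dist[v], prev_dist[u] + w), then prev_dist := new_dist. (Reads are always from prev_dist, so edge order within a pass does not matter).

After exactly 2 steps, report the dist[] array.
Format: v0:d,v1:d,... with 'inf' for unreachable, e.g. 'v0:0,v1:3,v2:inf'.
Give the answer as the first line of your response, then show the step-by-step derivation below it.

v0:16,v1:0,v2:inf,v3:inf,v4:10,v5:26,v6:inf,v7:inf

step 1: dist = v0:inf,v1:0,v2:inf,v3:inf,v4:10,v5:inf,v6:inf,v7:inf
step 2: dist = v0:16,v1:0,v2:inf,v3:inf,v4:10,v5:26,v6:inf,v7:inf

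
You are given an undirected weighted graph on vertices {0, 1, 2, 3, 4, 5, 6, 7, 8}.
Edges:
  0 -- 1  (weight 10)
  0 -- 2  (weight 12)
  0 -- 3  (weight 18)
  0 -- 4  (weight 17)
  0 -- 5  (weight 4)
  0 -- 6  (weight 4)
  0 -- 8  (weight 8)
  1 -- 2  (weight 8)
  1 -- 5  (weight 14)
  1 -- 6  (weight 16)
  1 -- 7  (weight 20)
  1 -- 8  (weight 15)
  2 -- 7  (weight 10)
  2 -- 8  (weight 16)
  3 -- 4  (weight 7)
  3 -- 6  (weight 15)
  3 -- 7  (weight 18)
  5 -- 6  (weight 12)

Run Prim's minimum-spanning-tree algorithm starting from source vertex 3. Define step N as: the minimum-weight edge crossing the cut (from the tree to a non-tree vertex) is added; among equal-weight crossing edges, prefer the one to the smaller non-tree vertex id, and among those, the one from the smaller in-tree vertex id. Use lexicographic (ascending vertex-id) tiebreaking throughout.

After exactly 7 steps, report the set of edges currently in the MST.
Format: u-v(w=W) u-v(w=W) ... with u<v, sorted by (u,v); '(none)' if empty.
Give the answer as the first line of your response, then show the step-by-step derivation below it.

0-1(w=10) 0-5(w=4) 0-6(w=4) 0-8(w=8) 1-2(w=8) 3-4(w=7) 3-6(w=15)

step 1: add edge 3-4 (w=7); MST = {3-4(w=7)}
step 2: add edge 3-6 (w=15); MST = {3-4(w=7) 3-6(w=15)}
step 3: add edge 0-6 (w=4); MST = {0-6(w=4) 3-4(w=7) 3-6(w=15)}
step 4: add edge 0-5 (w=4); MST = {0-5(w=4) 0-6(w=4) 3-4(w=7) 3-6(w=15)}
step 5: add edge 0-8 (w=8); MST = {0-5(w=4) 0-6(w=4) 0-8(w=8) 3-4(w=7) 3-6(w=15)}
step 6: add edge 0-1 (w=10); MST = {0-1(w=10) 0-5(w=4) 0-6(w=4) 0-8(w=8) 3-4(w=7) 3-6(w=15)}
step 7: add edge 1-2 (w=8); MST = {0-1(w=10) 0-5(w=4) 0-6(w=4) 0-8(w=8) 1-2(w=8) 3-4(w=7) 3-6(w=15)}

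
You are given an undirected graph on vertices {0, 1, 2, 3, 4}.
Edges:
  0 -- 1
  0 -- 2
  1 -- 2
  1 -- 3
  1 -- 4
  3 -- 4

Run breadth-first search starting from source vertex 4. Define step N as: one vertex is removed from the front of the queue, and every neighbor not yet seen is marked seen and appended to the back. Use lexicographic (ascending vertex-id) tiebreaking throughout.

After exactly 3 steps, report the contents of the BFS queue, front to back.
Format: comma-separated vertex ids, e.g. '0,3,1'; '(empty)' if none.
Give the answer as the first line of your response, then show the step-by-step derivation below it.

0,2

step 1: dequeue 4; queue=[1,3]; order=4
step 2: dequeue 1; queue=[3,0,2]; order=4,1
step 3: dequeue 3; queue=[0,2]; order=4,1,3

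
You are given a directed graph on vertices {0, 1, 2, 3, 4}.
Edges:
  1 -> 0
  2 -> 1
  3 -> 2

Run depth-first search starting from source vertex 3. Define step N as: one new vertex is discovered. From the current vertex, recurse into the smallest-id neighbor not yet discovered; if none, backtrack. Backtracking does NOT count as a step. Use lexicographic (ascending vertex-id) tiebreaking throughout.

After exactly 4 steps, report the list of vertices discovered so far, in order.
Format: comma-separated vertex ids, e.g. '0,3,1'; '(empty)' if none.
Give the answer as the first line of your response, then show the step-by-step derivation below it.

3,2,1,0

step 1: discover 3; path=3; order=3
step 2: discover 2; path=3>2; order=3,2
step 3: discover 1; path=3>2>1; order=3,2,1
step 4: discover 0; path=3>2>1>0; order=3,2,1,0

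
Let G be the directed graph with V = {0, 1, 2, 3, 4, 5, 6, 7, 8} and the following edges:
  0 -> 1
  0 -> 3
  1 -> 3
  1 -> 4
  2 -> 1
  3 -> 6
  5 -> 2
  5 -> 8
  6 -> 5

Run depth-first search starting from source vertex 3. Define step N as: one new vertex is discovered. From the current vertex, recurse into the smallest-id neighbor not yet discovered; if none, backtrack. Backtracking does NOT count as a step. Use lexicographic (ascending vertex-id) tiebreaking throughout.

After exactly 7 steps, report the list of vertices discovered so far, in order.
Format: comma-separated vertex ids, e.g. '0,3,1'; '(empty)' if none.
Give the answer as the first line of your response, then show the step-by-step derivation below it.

3,6,5,2,1,4,8

step 1: discover 3; path=3; order=3
step 2: discover 6; path=3>6; order=3,6
step 3: discover 5; path=3>6>5; order=3,6,5
step 4: discover 2; path=3>6>5>2; order=3,6,5,2
step 5: discover 1; path=3>6>5>2>1; order=3,6,5,2,1
step 6: discover 4; path=3>6>5>2>1>4; order=3,6,5,2,1,4
step 7: discover 8; path=3>6>5>8; order=3,6,5,2,1,4,8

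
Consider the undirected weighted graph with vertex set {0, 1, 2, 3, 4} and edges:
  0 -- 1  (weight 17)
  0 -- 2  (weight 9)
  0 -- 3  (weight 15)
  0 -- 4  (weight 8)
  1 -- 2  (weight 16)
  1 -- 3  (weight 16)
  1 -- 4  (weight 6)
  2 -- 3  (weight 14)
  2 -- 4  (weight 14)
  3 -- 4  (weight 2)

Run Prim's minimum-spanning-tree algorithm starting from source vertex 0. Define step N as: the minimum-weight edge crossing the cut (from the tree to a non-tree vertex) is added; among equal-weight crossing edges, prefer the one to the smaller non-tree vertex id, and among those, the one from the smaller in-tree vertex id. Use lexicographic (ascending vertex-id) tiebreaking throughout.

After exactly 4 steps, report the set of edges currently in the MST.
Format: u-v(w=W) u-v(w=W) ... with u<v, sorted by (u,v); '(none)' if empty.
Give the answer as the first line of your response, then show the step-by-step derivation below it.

0-2(w=9) 0-4(w=8) 1-4(w=6) 3-4(w=2)

step 1: add edge 0-4 (w=8); MST = {0-4(w=8)}
step 2: add edge 3-4 (w=2); MST = {0-4(w=8) 3-4(w=2)}
step 3: add edge 1-4 (w=6); MST = {0-4(w=8) 1-4(w=6) 3-4(w=2)}
step 4: add edge 0-2 (w=9); MST = {0-2(w=9) 0-4(w=8) 1-4(w=6) 3-4(w=2)}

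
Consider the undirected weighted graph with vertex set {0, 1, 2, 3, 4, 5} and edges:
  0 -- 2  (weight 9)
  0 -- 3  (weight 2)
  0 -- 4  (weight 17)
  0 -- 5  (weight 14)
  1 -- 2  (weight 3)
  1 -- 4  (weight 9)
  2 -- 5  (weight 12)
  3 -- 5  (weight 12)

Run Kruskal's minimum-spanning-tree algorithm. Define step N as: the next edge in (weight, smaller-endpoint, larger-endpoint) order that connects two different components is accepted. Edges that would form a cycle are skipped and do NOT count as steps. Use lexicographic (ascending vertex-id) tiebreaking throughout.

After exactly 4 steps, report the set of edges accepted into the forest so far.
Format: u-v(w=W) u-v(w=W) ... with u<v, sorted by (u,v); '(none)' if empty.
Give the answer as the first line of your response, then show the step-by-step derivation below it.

0-2(w=9) 0-3(w=2) 1-2(w=3) 1-4(w=9)

step 1: add edge 0-3 (w=2); MST = {0-3(w=2)}
step 2: add edge 1-2 (w=3); MST = {0-3(w=2) 1-2(w=3)}
step 3: add edge 0-2 (w=9); MST = {0-2(w=9) 0-3(w=2) 1-2(w=3)}
step 4: add edge 1-4 (w=9); MST = {0-2(w=9) 0-3(w=2) 1-2(w=3) 1-4(w=9)}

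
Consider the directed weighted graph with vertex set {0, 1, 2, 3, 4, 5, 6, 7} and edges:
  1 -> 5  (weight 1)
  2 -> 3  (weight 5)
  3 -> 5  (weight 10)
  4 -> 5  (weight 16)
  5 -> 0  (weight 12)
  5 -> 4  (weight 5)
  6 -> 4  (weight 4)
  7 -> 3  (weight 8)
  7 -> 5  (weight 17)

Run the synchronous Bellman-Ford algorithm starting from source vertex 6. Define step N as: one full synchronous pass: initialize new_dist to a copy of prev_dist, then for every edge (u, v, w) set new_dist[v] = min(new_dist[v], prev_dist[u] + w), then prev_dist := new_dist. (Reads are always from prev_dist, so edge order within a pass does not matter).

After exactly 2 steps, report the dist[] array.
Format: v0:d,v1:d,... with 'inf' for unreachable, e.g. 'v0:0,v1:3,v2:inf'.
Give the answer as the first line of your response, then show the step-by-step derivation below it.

v0:inf,v1:inf,v2:inf,v3:inf,v4:4,v5:20,v6:0,v7:inf

step 1: dist = v0:inf,v1:inf,v2:inf,v3:inf,v4:4,v5:inf,v6:0,v7:inf
step 2: dist = v0:inf,v1:inf,v2:inf,v3:inf,v4:4,v5:20,v6:0,v7:inf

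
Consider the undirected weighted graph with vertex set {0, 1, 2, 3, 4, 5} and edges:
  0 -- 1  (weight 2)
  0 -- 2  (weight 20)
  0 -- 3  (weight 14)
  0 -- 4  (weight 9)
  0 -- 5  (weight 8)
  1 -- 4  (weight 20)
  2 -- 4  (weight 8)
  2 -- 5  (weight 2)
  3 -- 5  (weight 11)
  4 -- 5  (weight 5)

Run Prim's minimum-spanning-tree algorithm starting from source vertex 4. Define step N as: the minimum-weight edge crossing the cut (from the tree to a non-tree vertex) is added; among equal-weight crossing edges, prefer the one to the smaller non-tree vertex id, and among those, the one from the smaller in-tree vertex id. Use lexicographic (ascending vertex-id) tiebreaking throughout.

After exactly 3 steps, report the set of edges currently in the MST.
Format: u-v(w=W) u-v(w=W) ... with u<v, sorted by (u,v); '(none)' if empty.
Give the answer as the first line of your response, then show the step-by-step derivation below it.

0-5(w=8) 2-5(w=2) 4-5(w=5)

step 1: add edge 4-5 (w=5); MST = {4-5(w=5)}
step 2: add edge 2-5 (w=2); MST = {2-5(w=2) 4-5(w=5)}
step 3: add edge 0-5 (w=8); MST = {0-5(w=8) 2-5(w=2) 4-5(w=5)}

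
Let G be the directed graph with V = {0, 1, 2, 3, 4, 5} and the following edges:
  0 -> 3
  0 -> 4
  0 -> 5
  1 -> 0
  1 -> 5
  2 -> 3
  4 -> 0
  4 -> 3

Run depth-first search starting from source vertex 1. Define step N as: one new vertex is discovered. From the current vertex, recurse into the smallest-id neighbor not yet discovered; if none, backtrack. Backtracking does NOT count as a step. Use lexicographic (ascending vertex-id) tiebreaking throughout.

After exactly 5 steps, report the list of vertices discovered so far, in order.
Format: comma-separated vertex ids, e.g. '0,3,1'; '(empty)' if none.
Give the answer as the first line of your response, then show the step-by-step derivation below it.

1,0,3,4,5

step 1: discover 1; path=1; order=1
step 2: discover 0; path=1>0; order=1,0
step 3: discover 3; path=1>0>3; order=1,0,3
step 4: discover 4; path=1>0>4; order=1,0,3,4
step 5: discover 5; path=1>0>5; order=1,0,3,4,5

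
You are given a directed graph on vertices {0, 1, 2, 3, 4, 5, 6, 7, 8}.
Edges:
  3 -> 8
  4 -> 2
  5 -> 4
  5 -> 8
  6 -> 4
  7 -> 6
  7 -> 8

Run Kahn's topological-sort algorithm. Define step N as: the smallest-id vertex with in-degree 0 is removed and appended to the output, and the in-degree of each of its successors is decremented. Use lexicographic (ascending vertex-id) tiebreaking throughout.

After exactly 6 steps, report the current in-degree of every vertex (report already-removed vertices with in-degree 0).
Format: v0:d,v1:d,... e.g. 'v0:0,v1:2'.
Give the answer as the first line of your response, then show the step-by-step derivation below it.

v0:0,v1:0,v2:1,v3:0,v4:0,v5:0,v6:0,v7:0,v8:0

step 1: output 0; order=[0]; indeg=(0,0,1,0,2,0,1,0,3)
step 2: output 1; order=[0,1]; indeg=(0,0,1,0,2,0,1,0,3)
step 3: output 3; order=[0,1,3]; indeg=(0,0,1,0,2,0,1,0,2)
step 4: output 5; order=[0,1,3,5]; indeg=(0,0,1,0,1,0,1,0,1)
step 5: output 7; order=[0,1,3,5,7]; indeg=(0,0,1,0,1,0,0,0,0)
step 6: output 6; order=[0,1,3,5,7,6]; indeg=(0,0,1,0,0,0,0,0,0)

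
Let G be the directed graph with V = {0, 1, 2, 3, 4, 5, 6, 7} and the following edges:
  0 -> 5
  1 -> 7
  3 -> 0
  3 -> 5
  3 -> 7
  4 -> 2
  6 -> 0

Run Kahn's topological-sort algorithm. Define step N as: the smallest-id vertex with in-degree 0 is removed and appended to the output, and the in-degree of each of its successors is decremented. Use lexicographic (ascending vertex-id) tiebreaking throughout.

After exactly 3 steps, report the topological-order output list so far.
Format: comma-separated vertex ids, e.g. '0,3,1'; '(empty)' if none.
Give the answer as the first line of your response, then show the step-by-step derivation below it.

1,3,4

step 1: output 1; order=[1]; indeg=(2,0,1,0,0,2,0,1)
step 2: output 3; order=[1,3]; indeg=(1,0,1,0,0,1,0,0)
step 3: output 4; order=[1,3,4]; indeg=(1,0,0,0,0,1,0,0)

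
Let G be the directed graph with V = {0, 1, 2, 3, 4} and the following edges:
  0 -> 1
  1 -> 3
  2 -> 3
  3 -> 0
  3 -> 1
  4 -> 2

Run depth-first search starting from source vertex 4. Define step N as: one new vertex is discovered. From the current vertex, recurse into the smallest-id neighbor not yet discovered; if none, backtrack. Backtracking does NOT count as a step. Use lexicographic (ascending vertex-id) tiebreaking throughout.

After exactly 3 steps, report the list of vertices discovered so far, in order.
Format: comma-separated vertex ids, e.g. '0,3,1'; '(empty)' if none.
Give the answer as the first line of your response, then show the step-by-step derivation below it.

4,2,3

step 1: discover 4; path=4; order=4
step 2: discover 2; path=4>2; order=4,2
step 3: discover 3; path=4>2>3; order=4,2,3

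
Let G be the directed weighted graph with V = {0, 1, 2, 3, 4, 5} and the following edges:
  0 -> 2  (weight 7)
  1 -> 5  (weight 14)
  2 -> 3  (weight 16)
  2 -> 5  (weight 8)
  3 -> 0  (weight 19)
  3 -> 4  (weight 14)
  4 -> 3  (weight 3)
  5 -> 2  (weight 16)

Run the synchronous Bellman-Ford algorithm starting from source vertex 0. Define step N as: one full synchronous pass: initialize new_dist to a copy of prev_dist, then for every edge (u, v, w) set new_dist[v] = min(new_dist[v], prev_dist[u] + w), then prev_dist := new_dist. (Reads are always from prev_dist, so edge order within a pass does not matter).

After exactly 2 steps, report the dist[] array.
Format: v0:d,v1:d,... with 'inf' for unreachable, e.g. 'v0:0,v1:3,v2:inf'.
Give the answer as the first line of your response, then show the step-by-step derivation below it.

v0:0,v1:inf,v2:7,v3:23,v4:inf,v5:15

step 1: dist = v0:0,v1:inf,v2:7,v3:inf,v4:inf,v5:inf
step 2: dist = v0:0,v1:inf,v2:7,v3:23,v4:inf,v5:15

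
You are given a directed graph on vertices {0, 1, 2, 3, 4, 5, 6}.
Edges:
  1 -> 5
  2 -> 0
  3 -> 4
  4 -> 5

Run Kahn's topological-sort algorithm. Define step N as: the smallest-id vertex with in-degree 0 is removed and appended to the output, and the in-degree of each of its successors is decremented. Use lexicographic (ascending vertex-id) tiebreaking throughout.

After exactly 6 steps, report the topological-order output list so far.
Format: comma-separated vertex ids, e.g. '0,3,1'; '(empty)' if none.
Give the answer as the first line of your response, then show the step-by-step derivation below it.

1,2,0,3,4,5

step 1: output 1; order=[1]; indeg=(1,0,0,0,1,1,0)
step 2: output 2; order=[1,2]; indeg=(0,0,0,0,1,1,0)
step 3: output 0; order=[1,2,0]; indeg=(0,0,0,0,1,1,0)
step 4: output 3; order=[1,2,0,3]; indeg=(0,0,0,0,0,1,0)
step 5: output 4; order=[1,2,0,3,4]; indeg=(0,0,0,0,0,0,0)
step 6: output 5; order=[1,2,0,3,4,5]; indeg=(0,0,0,0,0,0,0)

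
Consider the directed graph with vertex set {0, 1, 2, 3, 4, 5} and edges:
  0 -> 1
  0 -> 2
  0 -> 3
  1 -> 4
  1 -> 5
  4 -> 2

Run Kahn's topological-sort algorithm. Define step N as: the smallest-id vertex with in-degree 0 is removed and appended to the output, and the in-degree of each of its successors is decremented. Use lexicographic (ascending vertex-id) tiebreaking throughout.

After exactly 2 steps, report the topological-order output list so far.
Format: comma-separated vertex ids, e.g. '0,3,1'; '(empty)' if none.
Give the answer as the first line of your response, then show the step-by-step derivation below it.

0,1

step 1: output 0; order=[0]; indeg=(0,0,1,0,1,1)
step 2: output 1; order=[0,1]; indeg=(0,0,1,0,0,0)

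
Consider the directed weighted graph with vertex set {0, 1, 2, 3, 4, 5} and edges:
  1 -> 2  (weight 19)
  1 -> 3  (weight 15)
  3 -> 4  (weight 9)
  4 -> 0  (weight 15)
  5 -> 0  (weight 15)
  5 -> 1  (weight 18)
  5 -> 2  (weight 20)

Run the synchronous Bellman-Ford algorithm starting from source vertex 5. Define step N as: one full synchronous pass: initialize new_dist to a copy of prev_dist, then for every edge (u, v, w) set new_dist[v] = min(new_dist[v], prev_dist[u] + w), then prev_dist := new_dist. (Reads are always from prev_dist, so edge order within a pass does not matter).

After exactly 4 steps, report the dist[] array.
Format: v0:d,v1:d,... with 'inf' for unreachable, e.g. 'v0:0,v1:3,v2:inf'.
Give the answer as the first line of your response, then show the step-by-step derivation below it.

v0:15,v1:18,v2:20,v3:33,v4:42,v5:0

step 1: dist = v0:15,v1:18,v2:20,v3:inf,v4:inf,v5:0
step 2: dist = v0:15,v1:18,v2:20,v3:33,v4:inf,v5:0
step 3: dist = v0:15,v1:18,v2:20,v3:33,v4:42,v5:0
step 4: dist = v0:15,v1:18,v2:20,v3:33,v4:42,v5:0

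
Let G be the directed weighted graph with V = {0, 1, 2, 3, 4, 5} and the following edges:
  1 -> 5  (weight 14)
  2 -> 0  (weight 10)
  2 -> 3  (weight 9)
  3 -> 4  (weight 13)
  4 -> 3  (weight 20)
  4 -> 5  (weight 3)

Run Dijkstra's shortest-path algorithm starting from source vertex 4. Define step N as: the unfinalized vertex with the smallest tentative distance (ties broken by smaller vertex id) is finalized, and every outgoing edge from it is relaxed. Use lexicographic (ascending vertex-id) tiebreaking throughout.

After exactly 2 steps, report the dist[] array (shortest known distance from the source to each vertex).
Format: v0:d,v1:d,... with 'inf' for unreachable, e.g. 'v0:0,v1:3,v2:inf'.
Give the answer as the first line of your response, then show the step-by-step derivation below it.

v0:inf,v1:inf,v2:inf,v3:20,v4:0,v5:3

step 1: dist = v0:inf,v1:inf,v2:inf,v3:20,v4:0,v5:3
step 2: dist = v0:inf,v1:inf,v2:inf,v3:20,v4:0,v5:3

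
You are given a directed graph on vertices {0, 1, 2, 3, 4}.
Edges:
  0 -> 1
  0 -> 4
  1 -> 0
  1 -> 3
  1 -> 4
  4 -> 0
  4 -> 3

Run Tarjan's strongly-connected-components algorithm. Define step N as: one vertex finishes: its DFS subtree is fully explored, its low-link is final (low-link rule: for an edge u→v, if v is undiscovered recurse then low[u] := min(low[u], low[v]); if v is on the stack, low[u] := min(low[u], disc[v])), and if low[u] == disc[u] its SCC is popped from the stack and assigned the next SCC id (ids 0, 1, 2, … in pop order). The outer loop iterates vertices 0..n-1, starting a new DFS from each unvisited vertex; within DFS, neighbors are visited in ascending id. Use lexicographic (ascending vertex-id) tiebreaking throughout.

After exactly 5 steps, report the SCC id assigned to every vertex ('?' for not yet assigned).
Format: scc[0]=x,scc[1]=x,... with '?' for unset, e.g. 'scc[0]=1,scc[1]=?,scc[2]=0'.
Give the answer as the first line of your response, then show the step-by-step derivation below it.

scc[0]=1,scc[1]=1,scc[2]=2,scc[3]=0,scc[4]=1

step 1: low=(low[0]=0,low[1]=0,low[2]=?,low[3]=2,low[4]=?); scc=(scc[0]=?,scc[1]=?,scc[2]=?,scc[3]=0,scc[4]=?)
step 2: low=(low[0]=0,low[1]=0,low[2]=?,low[3]=2,low[4]=0); scc=(scc[0]=?,scc[1]=?,scc[2]=?,scc[3]=0,scc[4]=?)
step 3: low=(low[0]=0,low[1]=0,low[2]=?,low[3]=2,low[4]=0); scc=(scc[0]=?,scc[1]=?,scc[2]=?,scc[3]=0,scc[4]=?)
step 4: low=(low[0]=0,low[1]=0,low[2]=?,low[3]=2,low[4]=0); scc=(scc[0]=1,scc[1]=1,scc[2]=?,scc[3]=0,scc[4]=1)
step 5: low=(low[0]=0,low[1]=0,low[2]=4,low[3]=2,low[4]=0); scc=(scc[0]=1,scc[1]=1,scc[2]=2,scc[3]=0,scc[4]=1)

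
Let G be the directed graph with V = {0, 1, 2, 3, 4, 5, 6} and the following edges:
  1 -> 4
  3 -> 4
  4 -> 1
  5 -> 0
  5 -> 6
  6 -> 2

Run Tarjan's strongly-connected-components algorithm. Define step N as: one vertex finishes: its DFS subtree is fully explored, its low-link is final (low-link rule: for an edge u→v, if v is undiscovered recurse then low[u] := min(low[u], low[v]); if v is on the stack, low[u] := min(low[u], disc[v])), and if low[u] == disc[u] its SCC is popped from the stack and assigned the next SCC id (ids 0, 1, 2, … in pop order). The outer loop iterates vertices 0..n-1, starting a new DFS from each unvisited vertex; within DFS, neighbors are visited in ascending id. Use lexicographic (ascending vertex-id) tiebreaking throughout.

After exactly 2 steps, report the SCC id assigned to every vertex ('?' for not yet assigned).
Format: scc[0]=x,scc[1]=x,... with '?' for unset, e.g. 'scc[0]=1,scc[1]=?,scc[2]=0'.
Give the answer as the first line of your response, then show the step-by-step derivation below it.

scc[0]=0,scc[1]=?,scc[2]=?,scc[3]=?,scc[4]=?,scc[5]=?,scc[6]=?

step 1: low=(low[0]=0,low[1]=?,low[2]=?,low[3]=?,low[4]=?,low[5]=?,low[6]=?); scc=(scc[0]=0,scc[1]=?,scc[2]=?,scc[3]=?,scc[4]=?,scc[5]=?,scc[6]=?)
step 2: low=(low[0]=0,low[1]=1,low[2]=?,low[3]=?,low[4]=1,low[5]=?,low[6]=?); scc=(scc[0]=0,scc[1]=?,scc[2]=?,scc[3]=?,scc[4]=?,scc[5]=?,scc[6]=?)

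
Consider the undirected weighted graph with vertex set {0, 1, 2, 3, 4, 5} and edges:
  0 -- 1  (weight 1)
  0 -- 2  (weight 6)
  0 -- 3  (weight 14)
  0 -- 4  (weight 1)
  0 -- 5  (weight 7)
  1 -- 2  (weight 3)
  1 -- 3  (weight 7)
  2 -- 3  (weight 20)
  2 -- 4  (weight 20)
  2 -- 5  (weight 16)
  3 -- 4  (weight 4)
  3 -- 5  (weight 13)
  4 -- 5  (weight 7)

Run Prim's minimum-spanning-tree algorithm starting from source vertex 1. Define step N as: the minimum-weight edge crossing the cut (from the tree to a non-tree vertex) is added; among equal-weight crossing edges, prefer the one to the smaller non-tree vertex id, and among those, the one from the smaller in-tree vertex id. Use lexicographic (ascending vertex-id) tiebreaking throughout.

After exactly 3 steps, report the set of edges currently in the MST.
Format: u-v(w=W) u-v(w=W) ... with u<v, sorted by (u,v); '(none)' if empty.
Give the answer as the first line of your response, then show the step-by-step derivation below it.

0-1(w=1) 0-4(w=1) 1-2(w=3)

step 1: add edge 0-1 (w=1); MST = {0-1(w=1)}
step 2: add edge 0-4 (w=1); MST = {0-1(w=1) 0-4(w=1)}
step 3: add edge 1-2 (w=3); MST = {0-1(w=1) 0-4(w=1) 1-2(w=3)}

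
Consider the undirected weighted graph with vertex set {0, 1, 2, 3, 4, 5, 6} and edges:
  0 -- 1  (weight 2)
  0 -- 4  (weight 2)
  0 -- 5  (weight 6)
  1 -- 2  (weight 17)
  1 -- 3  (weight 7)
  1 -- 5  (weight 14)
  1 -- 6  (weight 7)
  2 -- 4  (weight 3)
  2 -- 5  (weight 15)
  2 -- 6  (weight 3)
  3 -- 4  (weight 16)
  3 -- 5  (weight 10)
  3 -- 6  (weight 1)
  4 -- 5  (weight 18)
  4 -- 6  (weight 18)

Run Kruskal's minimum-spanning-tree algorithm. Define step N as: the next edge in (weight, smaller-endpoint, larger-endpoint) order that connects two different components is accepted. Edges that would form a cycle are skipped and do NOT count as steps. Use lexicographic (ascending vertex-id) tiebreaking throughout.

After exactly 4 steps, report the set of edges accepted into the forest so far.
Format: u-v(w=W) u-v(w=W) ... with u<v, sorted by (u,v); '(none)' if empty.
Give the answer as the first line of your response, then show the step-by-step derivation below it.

0-1(w=2) 0-4(w=2) 2-4(w=3) 3-6(w=1)

step 1: add edge 3-6 (w=1); MST = {3-6(w=1)}
step 2: add edge 0-1 (w=2); MST = {0-1(w=2) 3-6(w=1)}
step 3: add edge 0-4 (w=2); MST = {0-1(w=2) 0-4(w=2) 3-6(w=1)}
step 4: add edge 2-4 (w=3); MST = {0-1(w=2) 0-4(w=2) 2-4(w=3) 3-6(w=1)}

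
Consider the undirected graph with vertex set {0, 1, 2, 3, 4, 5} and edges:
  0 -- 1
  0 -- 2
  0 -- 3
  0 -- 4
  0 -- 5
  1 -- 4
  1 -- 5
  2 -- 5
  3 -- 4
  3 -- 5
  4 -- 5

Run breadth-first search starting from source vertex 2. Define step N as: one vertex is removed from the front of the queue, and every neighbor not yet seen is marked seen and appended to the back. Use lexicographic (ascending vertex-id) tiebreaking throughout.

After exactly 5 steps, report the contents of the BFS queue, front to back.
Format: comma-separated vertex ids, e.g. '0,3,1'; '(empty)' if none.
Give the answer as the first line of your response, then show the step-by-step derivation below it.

4

step 1: dequeue 2; queue=[0,5]; order=2
step 2: dequeue 0; queue=[5,1,3,4]; order=2,0
step 3: dequeue 5; queue=[1,3,4]; order=2,0,5
step 4: dequeue 1; queue=[3,4]; order=2,0,5,1
step 5: dequeue 3; queue=[4]; order=2,0,5,1,3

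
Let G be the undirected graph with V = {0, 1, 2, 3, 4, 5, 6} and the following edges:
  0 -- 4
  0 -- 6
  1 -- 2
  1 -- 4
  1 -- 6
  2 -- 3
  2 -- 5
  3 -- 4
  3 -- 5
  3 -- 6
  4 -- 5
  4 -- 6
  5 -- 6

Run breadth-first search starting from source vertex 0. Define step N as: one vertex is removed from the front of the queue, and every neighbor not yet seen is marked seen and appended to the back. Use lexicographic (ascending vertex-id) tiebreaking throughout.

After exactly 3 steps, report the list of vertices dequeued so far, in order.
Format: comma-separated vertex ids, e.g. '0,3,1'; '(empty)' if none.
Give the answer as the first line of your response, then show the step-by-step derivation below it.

0,4,6

step 1: dequeue 0; queue=[4,6]; order=0
step 2: dequeue 4; queue=[6,1,3,5]; order=0,4
step 3: dequeue 6; queue=[1,3,5]; order=0,4,6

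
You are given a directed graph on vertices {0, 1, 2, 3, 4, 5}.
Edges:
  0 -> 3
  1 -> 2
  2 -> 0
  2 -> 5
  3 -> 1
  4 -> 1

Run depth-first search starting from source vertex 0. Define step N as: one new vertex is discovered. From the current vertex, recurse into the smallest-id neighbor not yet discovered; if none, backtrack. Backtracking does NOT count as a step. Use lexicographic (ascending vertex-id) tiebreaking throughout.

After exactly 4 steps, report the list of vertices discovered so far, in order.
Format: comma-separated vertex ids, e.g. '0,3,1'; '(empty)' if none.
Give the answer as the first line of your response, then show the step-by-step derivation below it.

0,3,1,2

step 1: discover 0; path=0; order=0
step 2: discover 3; path=0>3; order=0,3
step 3: discover 1; path=0>3>1; order=0,3,1
step 4: discover 2; path=0>3>1>2; order=0,3,1,2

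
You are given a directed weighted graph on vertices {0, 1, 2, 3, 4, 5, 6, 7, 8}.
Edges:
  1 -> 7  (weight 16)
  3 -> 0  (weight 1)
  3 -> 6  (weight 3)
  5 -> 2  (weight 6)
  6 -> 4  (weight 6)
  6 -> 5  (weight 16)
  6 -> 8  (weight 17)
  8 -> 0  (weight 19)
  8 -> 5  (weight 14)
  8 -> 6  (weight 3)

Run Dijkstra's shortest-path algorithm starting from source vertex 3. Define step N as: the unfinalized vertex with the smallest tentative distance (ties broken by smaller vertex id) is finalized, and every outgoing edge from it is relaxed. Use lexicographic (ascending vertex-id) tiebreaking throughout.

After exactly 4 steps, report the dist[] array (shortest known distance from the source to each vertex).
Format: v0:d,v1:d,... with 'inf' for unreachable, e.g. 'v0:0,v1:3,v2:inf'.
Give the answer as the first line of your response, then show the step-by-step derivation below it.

v0:1,v1:inf,v2:inf,v3:0,v4:9,v5:19,v6:3,v7:inf,v8:20

step 1: dist = v0:1,v1:inf,v2:inf,v3:0,v4:inf,v5:inf,v6:3,v7:inf,v8:inf
step 2: dist = v0:1,v1:inf,v2:inf,v3:0,v4:inf,v5:inf,v6:3,v7:inf,v8:inf
step 3: dist = v0:1,v1:inf,v2:inf,v3:0,v4:9,v5:19,v6:3,v7:inf,v8:20
step 4: dist = v0:1,v1:inf,v2:inf,v3:0,v4:9,v5:19,v6:3,v7:inf,v8:20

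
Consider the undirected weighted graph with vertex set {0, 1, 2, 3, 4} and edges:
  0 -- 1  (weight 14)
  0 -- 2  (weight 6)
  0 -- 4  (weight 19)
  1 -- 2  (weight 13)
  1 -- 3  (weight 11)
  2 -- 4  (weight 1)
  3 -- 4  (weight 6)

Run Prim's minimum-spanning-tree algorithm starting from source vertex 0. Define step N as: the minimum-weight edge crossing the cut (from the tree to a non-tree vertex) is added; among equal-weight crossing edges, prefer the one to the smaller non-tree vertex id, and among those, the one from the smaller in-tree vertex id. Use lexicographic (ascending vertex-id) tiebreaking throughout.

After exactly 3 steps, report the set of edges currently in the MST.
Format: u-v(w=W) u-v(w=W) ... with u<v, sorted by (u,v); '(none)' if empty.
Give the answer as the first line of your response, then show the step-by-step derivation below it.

0-2(w=6) 2-4(w=1) 3-4(w=6)

step 1: add edge 0-2 (w=6); MST = {0-2(w=6)}
step 2: add edge 2-4 (w=1); MST = {0-2(w=6) 2-4(w=1)}
step 3: add edge 3-4 (w=6); MST = {0-2(w=6) 2-4(w=1) 3-4(w=6)}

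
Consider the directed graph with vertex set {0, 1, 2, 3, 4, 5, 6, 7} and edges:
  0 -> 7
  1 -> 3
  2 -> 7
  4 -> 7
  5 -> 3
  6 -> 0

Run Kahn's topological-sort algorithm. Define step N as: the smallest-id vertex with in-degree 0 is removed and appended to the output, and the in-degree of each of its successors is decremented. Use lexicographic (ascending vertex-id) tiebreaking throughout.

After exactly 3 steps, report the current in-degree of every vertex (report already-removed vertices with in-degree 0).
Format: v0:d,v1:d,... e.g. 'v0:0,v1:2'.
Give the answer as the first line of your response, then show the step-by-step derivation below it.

v0:1,v1:0,v2:0,v3:1,v4:0,v5:0,v6:0,v7:1

step 1: output 1; order=[1]; indeg=(1,0,0,1,0,0,0,3)
step 2: output 2; order=[1,2]; indeg=(1,0,0,1,0,0,0,2)
step 3: output 4; order=[1,2,4]; indeg=(1,0,0,1,0,0,0,1)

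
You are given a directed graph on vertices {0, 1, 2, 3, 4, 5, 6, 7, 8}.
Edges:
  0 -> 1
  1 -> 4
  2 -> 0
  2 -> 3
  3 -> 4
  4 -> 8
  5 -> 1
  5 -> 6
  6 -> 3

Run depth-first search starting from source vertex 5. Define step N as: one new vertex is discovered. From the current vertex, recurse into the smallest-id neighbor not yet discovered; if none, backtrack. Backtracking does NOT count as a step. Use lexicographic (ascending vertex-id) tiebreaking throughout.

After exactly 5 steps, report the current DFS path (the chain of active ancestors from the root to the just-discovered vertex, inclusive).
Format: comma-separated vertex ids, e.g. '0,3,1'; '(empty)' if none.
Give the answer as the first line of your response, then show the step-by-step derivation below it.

5,6

step 1: discover 5; path=5; order=5
step 2: discover 1; path=5>1; order=5,1
step 3: discover 4; path=5>1>4; order=5,1,4
step 4: discover 8; path=5>1>4>8; order=5,1,4,8
step 5: discover 6; path=5>6; order=5,1,4,8,6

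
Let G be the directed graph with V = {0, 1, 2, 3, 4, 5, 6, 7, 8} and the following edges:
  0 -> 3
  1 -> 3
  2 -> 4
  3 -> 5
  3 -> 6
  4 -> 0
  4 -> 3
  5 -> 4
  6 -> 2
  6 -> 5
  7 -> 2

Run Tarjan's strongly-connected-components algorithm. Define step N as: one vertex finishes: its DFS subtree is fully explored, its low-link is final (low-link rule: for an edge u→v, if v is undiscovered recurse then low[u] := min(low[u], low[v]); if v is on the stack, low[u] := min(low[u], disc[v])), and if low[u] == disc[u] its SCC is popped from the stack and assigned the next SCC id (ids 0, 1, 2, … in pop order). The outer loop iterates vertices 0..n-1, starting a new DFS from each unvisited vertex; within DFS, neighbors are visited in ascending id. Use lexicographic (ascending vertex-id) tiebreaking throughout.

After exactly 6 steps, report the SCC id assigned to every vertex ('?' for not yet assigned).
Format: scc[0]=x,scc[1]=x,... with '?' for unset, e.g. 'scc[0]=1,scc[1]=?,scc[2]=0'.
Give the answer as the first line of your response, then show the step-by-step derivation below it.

scc[0]=0,scc[1]=?,scc[2]=0,scc[3]=0,scc[4]=0,scc[5]=0,scc[6]=0,scc[7]=?,scc[8]=?

step 1: low=(low[0]=0,low[1]=?,low[2]=?,low[3]=1,low[4]=0,low[5]=2,low[6]=?,low[7]=?,low[8]=?); scc=(scc[0]=?,scc[1]=?,scc[2]=?,scc[3]=?,scc[4]=?,scc[5]=?,scc[6]=?,scc[7]=?,scc[8]=?)
step 2: low=(low[0]=0,low[1]=?,low[2]=?,low[3]=1,low[4]=0,low[5]=0,low[6]=?,low[7]=?,low[8]=?); scc=(scc[0]=?,scc[1]=?,scc[2]=?,scc[3]=?,scc[4]=?,scc[5]=?,scc[6]=?,scc[7]=?,scc[8]=?)
step 3: low=(low[0]=0,low[1]=?,low[2]=3,low[3]=0,low[4]=0,low[5]=0,low[6]=4,low[7]=?,low[8]=?); scc=(scc[0]=?,scc[1]=?,scc[2]=?,scc[3]=?,scc[4]=?,scc[5]=?,scc[6]=?,scc[7]=?,scc[8]=?)
step 4: low=(low[0]=0,low[1]=?,low[2]=3,low[3]=0,low[4]=0,low[5]=0,low[6]=2,low[7]=?,low[8]=?); scc=(scc[0]=?,scc[1]=?,scc[2]=?,scc[3]=?,scc[4]=?,scc[5]=?,scc[6]=?,scc[7]=?,scc[8]=?)
step 5: low=(low[0]=0,low[1]=?,low[2]=3,low[3]=0,low[4]=0,low[5]=0,low[6]=2,low[7]=?,low[8]=?); scc=(scc[0]=?,scc[1]=?,scc[2]=?,scc[3]=?,scc[4]=?,scc[5]=?,scc[6]=?,scc[7]=?,scc[8]=?)
step 6: low=(low[0]=0,low[1]=?,low[2]=3,low[3]=0,low[4]=0,low[5]=0,low[6]=2,low[7]=?,low[8]=?); scc=(scc[0]=0,scc[1]=?,scc[2]=0,scc[3]=0,scc[4]=0,scc[5]=0,scc[6]=0,scc[7]=?,scc[8]=?)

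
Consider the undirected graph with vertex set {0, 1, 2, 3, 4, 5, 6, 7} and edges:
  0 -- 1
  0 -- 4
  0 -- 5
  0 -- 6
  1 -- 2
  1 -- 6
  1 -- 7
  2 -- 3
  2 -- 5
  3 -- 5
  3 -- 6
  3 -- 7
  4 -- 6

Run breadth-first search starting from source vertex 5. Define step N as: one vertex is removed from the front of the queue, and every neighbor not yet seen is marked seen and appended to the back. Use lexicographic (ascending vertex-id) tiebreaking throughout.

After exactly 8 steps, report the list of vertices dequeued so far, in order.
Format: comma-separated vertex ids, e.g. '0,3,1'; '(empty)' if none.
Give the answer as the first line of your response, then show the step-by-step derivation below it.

5,0,2,3,1,4,6,7

step 1: dequeue 5; queue=[0,2,3]; order=5
step 2: dequeue 0; queue=[2,3,1,4,6]; order=5,0
step 3: dequeue 2; queue=[3,1,4,6]; order=5,0,2
step 4: dequeue 3; queue=[1,4,6,7]; order=5,0,2,3
step 5: dequeue 1; queue=[4,6,7]; order=5,0,2,3,1
step 6: dequeue 4; queue=[6,7]; order=5,0,2,3,1,4
step 7: dequeue 6; queue=[7]; order=5,0,2,3,1,4,6
step 8: dequeue 7; queue=[(empty)]; order=5,0,2,3,1,4,6,7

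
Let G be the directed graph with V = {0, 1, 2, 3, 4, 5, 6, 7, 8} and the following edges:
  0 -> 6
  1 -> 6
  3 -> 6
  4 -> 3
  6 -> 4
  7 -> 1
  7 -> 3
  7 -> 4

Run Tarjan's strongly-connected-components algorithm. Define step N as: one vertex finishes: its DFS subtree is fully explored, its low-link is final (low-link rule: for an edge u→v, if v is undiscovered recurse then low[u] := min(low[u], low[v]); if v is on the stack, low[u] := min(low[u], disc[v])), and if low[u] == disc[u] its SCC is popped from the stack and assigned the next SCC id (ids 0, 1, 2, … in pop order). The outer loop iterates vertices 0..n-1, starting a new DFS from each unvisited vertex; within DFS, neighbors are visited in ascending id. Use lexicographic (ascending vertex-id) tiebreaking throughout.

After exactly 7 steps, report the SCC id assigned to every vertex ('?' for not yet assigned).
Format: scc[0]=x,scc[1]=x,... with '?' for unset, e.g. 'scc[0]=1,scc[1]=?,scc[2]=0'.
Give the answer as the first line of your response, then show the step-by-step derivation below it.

scc[0]=1,scc[1]=2,scc[2]=3,scc[3]=0,scc[4]=0,scc[5]=4,scc[6]=0,scc[7]=?,scc[8]=?

step 1: low=(low[0]=0,low[1]=?,low[2]=?,low[3]=1,low[4]=2,low[5]=?,low[6]=1,low[7]=?,low[8]=?); scc=(scc[0]=?,scc[1]=?,scc[2]=?,scc[3]=?,scc[4]=?,scc[5]=?,scc[6]=?,scc[7]=?,scc[8]=?)
step 2: low=(low[0]=0,low[1]=?,low[2]=?,low[3]=1,low[4]=1,low[5]=?,low[6]=1,low[7]=?,low[8]=?); scc=(scc[0]=?,scc[1]=?,scc[2]=?,scc[3]=?,scc[4]=?,scc[5]=?,scc[6]=?,scc[7]=?,scc[8]=?)
step 3: low=(low[0]=0,low[1]=?,low[2]=?,low[3]=1,low[4]=1,low[5]=?,low[6]=1,low[7]=?,low[8]=?); scc=(scc[0]=?,scc[1]=?,scc[2]=?,scc[3]=0,scc[4]=0,scc[5]=?,scc[6]=0,scc[7]=?,scc[8]=?)
step 4: low=(low[0]=0,low[1]=?,low[2]=?,low[3]=1,low[4]=1,low[5]=?,low[6]=1,low[7]=?,low[8]=?); scc=(scc[0]=1,scc[1]=?,scc[2]=?,scc[3]=0,scc[4]=0,scc[5]=?,scc[6]=0,scc[7]=?,scc[8]=?)
step 5: low=(low[0]=0,low[1]=4,low[2]=?,low[3]=1,low[4]=1,low[5]=?,low[6]=1,low[7]=?,low[8]=?); scc=(scc[0]=1,scc[1]=2,scc[2]=?,scc[3]=0,scc[4]=0,scc[5]=?,scc[6]=0,scc[7]=?,scc[8]=?)
step 6: low=(low[0]=0,low[1]=4,low[2]=5,low[3]=1,low[4]=1,low[5]=?,low[6]=1,low[7]=?,low[8]=?); scc=(scc[0]=1,scc[1]=2,scc[2]=3,scc[3]=0,scc[4]=0,scc[5]=?,scc[6]=0,scc[7]=?,scc[8]=?)
step 7: low=(low[0]=0,low[1]=4,low[2]=5,low[3]=1,low[4]=1,low[5]=6,low[6]=1,low[7]=?,low[8]=?); scc=(scc[0]=1,scc[1]=2,scc[2]=3,scc[3]=0,scc[4]=0,scc[5]=4,scc[6]=0,scc[7]=?,scc[8]=?)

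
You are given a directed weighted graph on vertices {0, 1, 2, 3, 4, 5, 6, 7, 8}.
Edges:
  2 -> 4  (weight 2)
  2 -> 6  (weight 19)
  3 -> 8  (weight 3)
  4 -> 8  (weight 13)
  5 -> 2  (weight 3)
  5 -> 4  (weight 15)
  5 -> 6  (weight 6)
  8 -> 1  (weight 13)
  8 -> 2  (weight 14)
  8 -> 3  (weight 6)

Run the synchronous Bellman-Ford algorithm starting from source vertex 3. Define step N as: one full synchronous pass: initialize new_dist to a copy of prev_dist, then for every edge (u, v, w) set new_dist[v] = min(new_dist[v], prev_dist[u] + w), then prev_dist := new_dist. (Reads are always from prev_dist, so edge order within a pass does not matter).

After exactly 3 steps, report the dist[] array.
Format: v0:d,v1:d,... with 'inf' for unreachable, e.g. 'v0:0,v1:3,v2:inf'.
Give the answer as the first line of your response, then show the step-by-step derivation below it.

v0:inf,v1:16,v2:17,v3:0,v4:19,v5:inf,v6:36,v7:inf,v8:3

step 1: dist = v0:inf,v1:inf,v2:inf,v3:0,v4:inf,v5:inf,v6:inf,v7:inf,v8:3
step 2: dist = v0:inf,v1:16,v2:17,v3:0,v4:inf,v5:inf,v6:inf,v7:inf,v8:3
step 3: dist = v0:inf,v1:16,v2:17,v3:0,v4:19,v5:inf,v6:36,v7:inf,v8:3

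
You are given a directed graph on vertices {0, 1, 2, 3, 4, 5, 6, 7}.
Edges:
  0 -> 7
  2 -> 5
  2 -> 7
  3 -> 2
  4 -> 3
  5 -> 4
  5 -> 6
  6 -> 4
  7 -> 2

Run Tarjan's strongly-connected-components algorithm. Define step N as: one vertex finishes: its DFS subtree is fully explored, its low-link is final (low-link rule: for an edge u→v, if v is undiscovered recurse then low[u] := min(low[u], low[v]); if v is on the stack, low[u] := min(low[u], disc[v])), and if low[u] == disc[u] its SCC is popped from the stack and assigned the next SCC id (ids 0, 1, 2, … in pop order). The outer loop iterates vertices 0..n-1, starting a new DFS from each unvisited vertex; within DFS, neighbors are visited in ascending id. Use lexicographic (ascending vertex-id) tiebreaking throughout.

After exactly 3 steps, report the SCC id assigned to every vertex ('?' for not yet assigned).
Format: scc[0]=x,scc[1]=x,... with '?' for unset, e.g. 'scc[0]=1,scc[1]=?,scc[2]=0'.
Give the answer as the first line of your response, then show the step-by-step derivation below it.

scc[0]=?,scc[1]=?,scc[2]=?,scc[3]=?,scc[4]=?,scc[5]=?,scc[6]=?,scc[7]=?

step 1: low=(low[0]=0,low[1]=?,low[2]=2,low[3]=2,low[4]=4,low[5]=3,low[6]=?,low[7]=1); scc=(scc[0]=?,scc[1]=?,scc[2]=?,scc[3]=?,scc[4]=?,scc[5]=?,scc[6]=?,scc[7]=?)
step 2: low=(low[0]=0,low[1]=?,low[2]=2,low[3]=2,low[4]=2,low[5]=3,low[6]=?,low[7]=1); scc=(scc[0]=?,scc[1]=?,scc[2]=?,scc[3]=?,scc[4]=?,scc[5]=?,scc[6]=?,scc[7]=?)
step 3: low=(low[0]=0,low[1]=?,low[2]=2,low[3]=2,low[4]=2,low[5]=2,low[6]=4,low[7]=1); scc=(scc[0]=?,scc[1]=?,scc[2]=?,scc[3]=?,scc[4]=?,scc[5]=?,scc[6]=?,scc[7]=?)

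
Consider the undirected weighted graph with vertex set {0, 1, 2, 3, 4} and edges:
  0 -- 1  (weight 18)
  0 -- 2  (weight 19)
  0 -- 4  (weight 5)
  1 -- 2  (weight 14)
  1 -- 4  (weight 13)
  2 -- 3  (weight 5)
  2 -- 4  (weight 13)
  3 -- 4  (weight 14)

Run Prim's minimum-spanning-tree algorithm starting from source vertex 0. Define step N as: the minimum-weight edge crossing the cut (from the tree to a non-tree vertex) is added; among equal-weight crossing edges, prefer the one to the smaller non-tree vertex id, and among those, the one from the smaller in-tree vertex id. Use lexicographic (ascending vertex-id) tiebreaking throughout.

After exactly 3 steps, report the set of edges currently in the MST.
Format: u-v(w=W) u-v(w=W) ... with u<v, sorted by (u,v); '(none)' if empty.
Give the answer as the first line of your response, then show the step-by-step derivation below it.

0-4(w=5) 1-4(w=13) 2-4(w=13)

step 1: add edge 0-4 (w=5); MST = {0-4(w=5)}
step 2: add edge 1-4 (w=13); MST = {0-4(w=5) 1-4(w=13)}
step 3: add edge 2-4 (w=13); MST = {0-4(w=5) 1-4(w=13) 2-4(w=13)}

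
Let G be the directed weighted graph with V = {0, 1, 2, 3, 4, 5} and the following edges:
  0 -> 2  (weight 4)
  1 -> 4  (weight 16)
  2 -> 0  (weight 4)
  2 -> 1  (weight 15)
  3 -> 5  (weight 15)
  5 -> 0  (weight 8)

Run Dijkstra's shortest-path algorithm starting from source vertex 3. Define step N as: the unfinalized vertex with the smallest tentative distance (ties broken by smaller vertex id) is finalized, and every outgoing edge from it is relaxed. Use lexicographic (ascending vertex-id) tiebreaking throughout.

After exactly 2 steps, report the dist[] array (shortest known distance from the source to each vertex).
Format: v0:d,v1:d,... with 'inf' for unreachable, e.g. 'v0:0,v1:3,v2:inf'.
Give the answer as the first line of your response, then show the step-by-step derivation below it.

v0:23,v1:inf,v2:inf,v3:0,v4:inf,v5:15

step 1: dist = v0:inf,v1:inf,v2:inf,v3:0,v4:inf,v5:15
step 2: dist = v0:23,v1:inf,v2:inf,v3:0,v4:inf,v5:15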